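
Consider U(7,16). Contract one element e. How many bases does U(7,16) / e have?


Contracting e from U(7,16) gives U(6,15).
Bases of U(6,15) = C(15,6) = 15! / (6! * 9!) = 5005.

5005


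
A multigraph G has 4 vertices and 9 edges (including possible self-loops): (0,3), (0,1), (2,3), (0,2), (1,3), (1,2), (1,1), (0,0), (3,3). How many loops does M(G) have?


In a graphic matroid, a loop is a self-loop edge (u,u) with rank 0.
Examining all 9 edges for self-loops...
Self-loops found: (1,1), (0,0), (3,3)
Number of loops = 3.

3


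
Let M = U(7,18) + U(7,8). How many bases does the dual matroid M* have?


(M1+M2)* = M1* + M2*.
M1* = U(11,18), bases: C(18,11) = 31824.
M2* = U(1,8), bases: C(8,1) = 8.
|B(M*)| = 31824 * 8 = 254592.

254592


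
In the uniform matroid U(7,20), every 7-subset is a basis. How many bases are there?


Bases of U(7,20) are all 7-element subsets of the 20-element ground set.
Number of bases = C(20,7).
(20 choose 7) = 77520.

77520


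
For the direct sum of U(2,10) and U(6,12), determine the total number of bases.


Bases of a direct sum M1 + M2: |B| = |B(M1)| * |B(M2)|.
|B(U(2,10))| = C(10,2) = 45.
|B(U(6,12))| = C(12,6) = 924.
Total bases = 45 * 924 = 41580.

41580


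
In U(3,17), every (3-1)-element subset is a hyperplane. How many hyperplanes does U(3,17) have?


Hyperplanes of U(3,17) are flats of rank 2.
In a uniform matroid, these are exactly the (2)-element subsets.
Count = C(17,2) = (17 * 16) / (1 * 2) = 136.

136


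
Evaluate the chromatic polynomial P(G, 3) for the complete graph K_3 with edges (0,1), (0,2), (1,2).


P(K_3, k) = k(k-1)(k-2)...(k-2).
P(3) = (3) * (2) * (1) = 6.

6


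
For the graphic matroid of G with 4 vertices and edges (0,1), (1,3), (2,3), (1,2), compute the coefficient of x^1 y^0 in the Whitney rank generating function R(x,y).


R(x,y) = sum over A in 2^E of x^(r(E)-r(A)) * y^(|A|-r(A)).
G has 4 vertices, 4 edges. r(E) = 3.
Enumerate all 2^4 = 16 subsets.
Count subsets with r(E)-r(A)=1 and |A|-r(A)=0: 6.

6


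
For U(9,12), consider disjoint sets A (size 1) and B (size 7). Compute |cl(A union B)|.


|A union B| = 1 + 7 = 8 (disjoint).
In U(9,12), cl(S) = S if |S| < 9, else cl(S) = E.
Since 8 < 9, cl(A union B) = A union B.
|cl(A union B)| = 8.

8


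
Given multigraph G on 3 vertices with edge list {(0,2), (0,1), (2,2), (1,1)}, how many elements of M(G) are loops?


In a graphic matroid, a loop is a self-loop edge (u,u) with rank 0.
Examining all 4 edges for self-loops...
Self-loops found: (2,2), (1,1)
Number of loops = 2.

2


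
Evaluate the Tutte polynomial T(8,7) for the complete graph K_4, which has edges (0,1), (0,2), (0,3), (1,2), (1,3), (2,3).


T(K_4; x,y) = x^3 + 3x^2 + 4xy + 2x + y^3 + 3y^2 + 2y.
Substituting x=8, y=7:
= 512 + 192 + 224 + 16 + 343 + 147 + 14
= 1448.

1448


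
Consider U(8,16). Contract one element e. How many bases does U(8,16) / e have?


Contracting e from U(8,16) gives U(7,15).
Bases of U(7,15) = (15 choose 7) = 6435.

6435


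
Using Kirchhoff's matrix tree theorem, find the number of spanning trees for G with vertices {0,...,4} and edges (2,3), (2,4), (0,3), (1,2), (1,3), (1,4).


By Kirchhoff's matrix tree theorem, the number of spanning trees equals
the determinant of any cofactor of the Laplacian matrix L.
G has 5 vertices and 6 edges.
Computing the (4 x 4) cofactor determinant gives 8.

8


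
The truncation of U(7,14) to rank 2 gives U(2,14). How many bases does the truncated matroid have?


Truncating U(7,14) to rank 2 gives U(2,14).
Bases of U(2,14) are all 2-element subsets of 14 elements.
Number of bases = C(14,2) = 14! / (2! * 12!) = 91.

91


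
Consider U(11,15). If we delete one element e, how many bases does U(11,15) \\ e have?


Deleting e from U(11,15) gives U(11,14) since n > r.
Bases of U(11,14) = C(14,11) = 14! / (11! * 3!) = 364.

364


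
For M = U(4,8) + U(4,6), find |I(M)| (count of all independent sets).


For a direct sum, |I(M1+M2)| = |I(M1)| * |I(M2)|.
|I(U(4,8))| = sum C(8,k) for k=0..4 = 163.
|I(U(4,6))| = sum C(6,k) for k=0..4 = 57.
Total = 163 * 57 = 9291.

9291


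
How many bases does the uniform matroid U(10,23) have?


Bases of U(10,23) are all 10-element subsets of the 23-element ground set.
Number of bases = C(23,10).
(23 choose 10) = 1144066.

1144066


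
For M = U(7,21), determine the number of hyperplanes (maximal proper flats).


Hyperplanes of U(7,21) are flats of rank 6.
In a uniform matroid, these are exactly the (6)-element subsets.
Count = (21 choose 6) = 54264.

54264


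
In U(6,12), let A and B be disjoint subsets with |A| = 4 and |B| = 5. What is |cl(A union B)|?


|A union B| = 4 + 5 = 9 (disjoint).
In U(6,12), cl(S) = S if |S| < 6, else cl(S) = E.
Since 9 >= 6, cl(A union B) = E.
|cl(A union B)| = 12.

12


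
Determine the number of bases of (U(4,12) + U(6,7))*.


(M1+M2)* = M1* + M2*.
M1* = U(8,12), bases: C(12,8) = 495.
M2* = U(1,7), bases: C(7,1) = 7.
|B(M*)| = 495 * 7 = 3465.

3465


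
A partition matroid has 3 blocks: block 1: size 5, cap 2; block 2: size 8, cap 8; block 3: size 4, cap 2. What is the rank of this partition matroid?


Rank of a partition matroid = sum of min(|Si|, ci) for each block.
= min(5,2) + min(8,8) + min(4,2)
= 2 + 8 + 2
= 12.

12


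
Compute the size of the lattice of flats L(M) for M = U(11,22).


Flats of U(11,22): every subset of size < 11 is a flat, plus E itself.
Count = C(22,0) + C(22,1) + C(22,2) + C(22,3) + C(22,4) + C(22,5) + C(22,6) + C(22,7) + C(22,8) + C(22,9) + C(22,10) + 1
     = 1 + 22 + 231 + 1540 + 7315 + 26334 + 74613 + 170544 + 319770 + 497420 + 646646 + 1
     = 1744437.

1744437


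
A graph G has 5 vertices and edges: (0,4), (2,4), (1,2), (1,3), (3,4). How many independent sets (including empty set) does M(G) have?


An independent set in a graphic matroid is an acyclic edge subset.
G has 5 vertices and 5 edges.
Enumerate all 2^5 = 32 subsets, checking for acyclicity.
Total independent sets = 30.

30


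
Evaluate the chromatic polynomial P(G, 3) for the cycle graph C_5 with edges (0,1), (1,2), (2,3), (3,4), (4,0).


P(C_5, k) = (k-1)^5 + (-1)^5*(k-1).
P(3) = (2)^5 - 2
= 32 - 2 = 30.

30


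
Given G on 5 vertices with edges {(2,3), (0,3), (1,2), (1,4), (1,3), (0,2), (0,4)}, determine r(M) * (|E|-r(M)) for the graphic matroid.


r(M) = |V| - c = 5 - 1 = 4.
nullity = |E| - r(M) = 7 - 4 = 3.
Product = 4 * 3 = 12.

12


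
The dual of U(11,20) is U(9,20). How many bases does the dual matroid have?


The dual of U(r,n) is U(n-r, n) = U(9,20).
Bases of U(9,20) are all (9)-element subsets.
|B(M*)| = C(20,9) = 20! / (9! * 11!) = 167960.

167960


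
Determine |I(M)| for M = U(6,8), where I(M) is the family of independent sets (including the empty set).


Independent sets of U(6,8) are all subsets of size <= 6.
Count = C(8,0) + C(8,1) + C(8,2) + C(8,3) + C(8,4) + C(8,5) + C(8,6)
     = 1 + 8 + 28 + 56 + 70 + 56 + 28
     = 247.

247


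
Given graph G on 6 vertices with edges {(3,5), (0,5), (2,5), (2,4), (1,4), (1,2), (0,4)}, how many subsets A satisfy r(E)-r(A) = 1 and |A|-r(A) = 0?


R(x,y) = sum over A in 2^E of x^(r(E)-r(A)) * y^(|A|-r(A)).
G has 6 vertices, 7 edges. r(E) = 5.
Enumerate all 2^7 = 128 subsets.
Count subsets with r(E)-r(A)=1 and |A|-r(A)=0: 30.

30


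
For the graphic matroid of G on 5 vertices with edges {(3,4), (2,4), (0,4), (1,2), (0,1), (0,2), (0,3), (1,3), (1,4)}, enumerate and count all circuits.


A circuit in a graphic matroid = edge set of a simple cycle.
G has 5 vertices and 9 edges.
Enumerating all minimal edge subsets forming cycles...
Total circuits found: 22.

22


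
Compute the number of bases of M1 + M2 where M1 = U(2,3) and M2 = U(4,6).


Bases of a direct sum M1 + M2: |B| = |B(M1)| * |B(M2)|.
|B(U(2,3))| = C(3,2) = 3.
|B(U(4,6))| = C(6,4) = 15.
Total bases = 3 * 15 = 45.

45


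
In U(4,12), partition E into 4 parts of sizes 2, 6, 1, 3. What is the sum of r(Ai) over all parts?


r(Ai) = min(|Ai|, 4) for each part.
Sum = min(2,4) + min(6,4) + min(1,4) + min(3,4)
    = 2 + 4 + 1 + 3
    = 10.

10


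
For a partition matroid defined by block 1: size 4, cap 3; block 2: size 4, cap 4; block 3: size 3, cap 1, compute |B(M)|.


A basis picks exactly ci elements from block i.
Number of bases = product of C(|Si|, ci).
= C(4,3) * C(4,4) * C(3,1)
= 4 * 1 * 3
= 12.

12


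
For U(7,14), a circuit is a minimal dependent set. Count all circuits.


In U(7,14), circuits are the (8)-element subsets.
Any set of 8 elements is dependent, and removing any one element gives
an independent set of size 7, so it is a minimal dependent set.
Number of circuits = C(14,8) = 3003.

3003


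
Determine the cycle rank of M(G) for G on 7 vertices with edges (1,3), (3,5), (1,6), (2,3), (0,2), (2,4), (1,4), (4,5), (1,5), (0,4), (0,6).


Cycle rank (nullity) = |E| - r(M) = |E| - (|V| - c).
|E| = 11, |V| = 7, c = 1.
Nullity = 11 - (7 - 1) = 11 - 6 = 5.

5


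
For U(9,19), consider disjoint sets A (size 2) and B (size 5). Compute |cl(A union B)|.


|A union B| = 2 + 5 = 7 (disjoint).
In U(9,19), cl(S) = S if |S| < 9, else cl(S) = E.
Since 7 < 9, cl(A union B) = A union B.
|cl(A union B)| = 7.

7


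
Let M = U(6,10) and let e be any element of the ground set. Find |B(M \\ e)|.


Deleting e from U(6,10) gives U(6,9) since n > r.
Bases of U(6,9) = (9 choose 6) = 84.

84


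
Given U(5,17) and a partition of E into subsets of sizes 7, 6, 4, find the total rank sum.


r(Ai) = min(|Ai|, 5) for each part.
Sum = min(7,5) + min(6,5) + min(4,5)
    = 5 + 5 + 4
    = 14.

14


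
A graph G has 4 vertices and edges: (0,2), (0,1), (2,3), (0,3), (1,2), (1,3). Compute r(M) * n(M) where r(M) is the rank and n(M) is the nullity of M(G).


r(M) = |V| - c = 4 - 1 = 3.
nullity = |E| - r(M) = 6 - 3 = 3.
Product = 3 * 3 = 9.

9


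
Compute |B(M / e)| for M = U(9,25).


Contracting e from U(9,25) gives U(8,24).
Bases of U(8,24) = (24 choose 8) = 735471.

735471


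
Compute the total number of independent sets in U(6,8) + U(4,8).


For a direct sum, |I(M1+M2)| = |I(M1)| * |I(M2)|.
|I(U(6,8))| = sum C(8,k) for k=0..6 = 247.
|I(U(4,8))| = sum C(8,k) for k=0..4 = 163.
Total = 247 * 163 = 40261.

40261


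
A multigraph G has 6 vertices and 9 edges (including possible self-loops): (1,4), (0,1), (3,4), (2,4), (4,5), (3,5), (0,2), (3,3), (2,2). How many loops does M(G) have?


In a graphic matroid, a loop is a self-loop edge (u,u) with rank 0.
Examining all 9 edges for self-loops...
Self-loops found: (3,3), (2,2)
Number of loops = 2.

2


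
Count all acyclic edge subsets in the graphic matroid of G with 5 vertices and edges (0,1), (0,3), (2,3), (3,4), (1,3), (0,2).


An independent set in a graphic matroid is an acyclic edge subset.
G has 5 vertices and 6 edges.
Enumerate all 2^6 = 64 subsets, checking for acyclicity.
Total independent sets = 48.

48


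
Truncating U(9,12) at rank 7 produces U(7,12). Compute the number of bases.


Truncating U(9,12) to rank 7 gives U(7,12).
Bases of U(7,12) are all 7-element subsets of 12 elements.
Number of bases = (12 choose 7) = 792.

792


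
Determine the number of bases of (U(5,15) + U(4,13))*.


(M1+M2)* = M1* + M2*.
M1* = U(10,15), bases: C(15,10) = 3003.
M2* = U(9,13), bases: C(13,9) = 715.
|B(M*)| = 3003 * 715 = 2147145.

2147145


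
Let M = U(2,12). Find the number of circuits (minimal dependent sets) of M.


In U(2,12), circuits are the (3)-element subsets.
Any set of 3 elements is dependent, and removing any one element gives
an independent set of size 2, so it is a minimal dependent set.
Number of circuits = (12 choose 3) = 220.

220


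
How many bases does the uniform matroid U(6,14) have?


Bases of U(6,14) are all 6-element subsets of the 14-element ground set.
Number of bases = C(14,6).
C(14,6) = 3003.

3003


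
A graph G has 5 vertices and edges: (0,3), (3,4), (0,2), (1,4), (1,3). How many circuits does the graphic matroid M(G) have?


A circuit in a graphic matroid = edge set of a simple cycle.
G has 5 vertices and 5 edges.
Enumerating all minimal edge subsets forming cycles...
Total circuits found: 1.

1


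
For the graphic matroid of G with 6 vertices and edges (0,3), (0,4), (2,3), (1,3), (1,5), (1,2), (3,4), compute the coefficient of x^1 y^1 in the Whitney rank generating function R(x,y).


R(x,y) = sum over A in 2^E of x^(r(E)-r(A)) * y^(|A|-r(A)).
G has 6 vertices, 7 edges. r(E) = 5.
Enumerate all 2^7 = 128 subsets.
Count subsets with r(E)-r(A)=1 and |A|-r(A)=1: 12.

12


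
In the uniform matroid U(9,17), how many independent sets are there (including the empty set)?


Independent sets of U(9,17) are all subsets of size <= 9.
Count = C(17,0) + C(17,1) + C(17,2) + C(17,3) + C(17,4) + C(17,5) + C(17,6) + C(17,7) + C(17,8) + C(17,9)
     = 1 + 17 + 136 + 680 + 2380 + 6188 + 12376 + 19448 + 24310 + 24310
     = 89846.

89846


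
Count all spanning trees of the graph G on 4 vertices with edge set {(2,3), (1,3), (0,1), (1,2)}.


By Kirchhoff's matrix tree theorem, the number of spanning trees equals
the determinant of any cofactor of the Laplacian matrix L.
G has 4 vertices and 4 edges.
Computing the (3 x 3) cofactor determinant gives 3.

3


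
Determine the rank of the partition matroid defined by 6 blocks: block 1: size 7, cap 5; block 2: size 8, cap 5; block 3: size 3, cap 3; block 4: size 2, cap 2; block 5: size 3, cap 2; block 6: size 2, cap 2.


Rank of a partition matroid = sum of min(|Si|, ci) for each block.
= min(7,5) + min(8,5) + min(3,3) + min(2,2) + min(3,2) + min(2,2)
= 5 + 5 + 3 + 2 + 2 + 2
= 19.

19


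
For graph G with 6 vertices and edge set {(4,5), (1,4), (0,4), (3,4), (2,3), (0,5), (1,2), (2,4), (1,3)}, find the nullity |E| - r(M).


Cycle rank (nullity) = |E| - r(M) = |E| - (|V| - c).
|E| = 9, |V| = 6, c = 1.
Nullity = 9 - (6 - 1) = 9 - 5 = 4.

4


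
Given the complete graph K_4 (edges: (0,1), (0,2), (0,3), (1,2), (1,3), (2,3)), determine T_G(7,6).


T(K_4; x,y) = x^3 + 3x^2 + 4xy + 2x + y^3 + 3y^2 + 2y.
Substituting x=7, y=6:
= 343 + 147 + 168 + 14 + 216 + 108 + 12
= 1008.

1008


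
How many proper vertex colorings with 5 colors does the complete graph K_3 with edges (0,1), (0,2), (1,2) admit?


P(K_3, k) = k(k-1)(k-2)...(k-2).
P(5) = (5) * (4) * (3) = 60.

60


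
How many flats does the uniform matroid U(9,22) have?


Flats of U(9,22): every subset of size < 9 is a flat, plus E itself.
Count = (22 choose 0) + (22 choose 1) + (22 choose 2) + (22 choose 3) + (22 choose 4) + (22 choose 5) + (22 choose 6) + (22 choose 7) + (22 choose 8) + 1
     = 1 + 22 + 231 + 1540 + 7315 + 26334 + 74613 + 170544 + 319770 + 1
     = 600371.

600371


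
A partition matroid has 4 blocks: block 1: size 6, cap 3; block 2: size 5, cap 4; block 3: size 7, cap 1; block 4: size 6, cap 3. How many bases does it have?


A basis picks exactly ci elements from block i.
Number of bases = product of C(|Si|, ci).
= C(6,3) * C(5,4) * C(7,1) * C(6,3)
= 20 * 5 * 7 * 20
= 14000.

14000


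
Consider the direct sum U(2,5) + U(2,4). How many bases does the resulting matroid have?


Bases of a direct sum M1 + M2: |B| = |B(M1)| * |B(M2)|.
|B(U(2,5))| = C(5,2) = 10.
|B(U(2,4))| = C(4,2) = 6.
Total bases = 10 * 6 = 60.

60


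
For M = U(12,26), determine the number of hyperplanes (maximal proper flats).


Hyperplanes of U(12,26) are flats of rank 11.
In a uniform matroid, these are exactly the (11)-element subsets.
Count = C(26,11) = 7726160.

7726160


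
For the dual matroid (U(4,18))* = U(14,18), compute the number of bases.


The dual of U(r,n) is U(n-r, n) = U(14,18).
Bases of U(14,18) are all (14)-element subsets.
|B(M*)| = C(18,14) = 18! / (14! * 4!) = 3060.

3060


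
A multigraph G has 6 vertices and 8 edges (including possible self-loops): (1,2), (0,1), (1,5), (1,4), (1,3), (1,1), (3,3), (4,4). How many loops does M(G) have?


In a graphic matroid, a loop is a self-loop edge (u,u) with rank 0.
Examining all 8 edges for self-loops...
Self-loops found: (1,1), (3,3), (4,4)
Number of loops = 3.

3


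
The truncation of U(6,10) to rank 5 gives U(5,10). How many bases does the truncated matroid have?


Truncating U(6,10) to rank 5 gives U(5,10).
Bases of U(5,10) are all 5-element subsets of 10 elements.
Number of bases = C(10,5) = 10! / (5! * 5!) = 252.

252


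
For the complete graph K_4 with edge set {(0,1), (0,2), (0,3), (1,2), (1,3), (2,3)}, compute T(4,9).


T(K_4; x,y) = x^3 + 3x^2 + 4xy + 2x + y^3 + 3y^2 + 2y.
Substituting x=4, y=9:
= 64 + 48 + 144 + 8 + 729 + 243 + 18
= 1254.

1254


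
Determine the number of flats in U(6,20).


Flats of U(6,20): every subset of size < 6 is a flat, plus E itself.
Count = (20 choose 0) + (20 choose 1) + (20 choose 2) + (20 choose 3) + (20 choose 4) + (20 choose 5) + 1
     = 1 + 20 + 190 + 1140 + 4845 + 15504 + 1
     = 21701.

21701


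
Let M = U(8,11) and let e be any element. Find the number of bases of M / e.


Contracting e from U(8,11) gives U(7,10).
Bases of U(7,10) = C(10,7) = 120.

120


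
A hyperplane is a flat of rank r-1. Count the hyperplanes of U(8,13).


Hyperplanes of U(8,13) are flats of rank 7.
In a uniform matroid, these are exactly the (7)-element subsets.
Count = C(13,7) = 1716.

1716


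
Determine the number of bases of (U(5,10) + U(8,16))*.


(M1+M2)* = M1* + M2*.
M1* = U(5,10), bases: C(10,5) = 252.
M2* = U(8,16), bases: C(16,8) = 12870.
|B(M*)| = 252 * 12870 = 3243240.

3243240


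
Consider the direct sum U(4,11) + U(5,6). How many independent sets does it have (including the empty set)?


For a direct sum, |I(M1+M2)| = |I(M1)| * |I(M2)|.
|I(U(4,11))| = sum C(11,k) for k=0..4 = 562.
|I(U(5,6))| = sum C(6,k) for k=0..5 = 63.
Total = 562 * 63 = 35406.

35406


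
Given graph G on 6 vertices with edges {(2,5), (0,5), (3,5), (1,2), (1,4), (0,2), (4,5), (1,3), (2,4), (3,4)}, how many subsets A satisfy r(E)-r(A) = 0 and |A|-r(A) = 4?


R(x,y) = sum over A in 2^E of x^(r(E)-r(A)) * y^(|A|-r(A)).
G has 6 vertices, 10 edges. r(E) = 5.
Enumerate all 2^10 = 1024 subsets.
Count subsets with r(E)-r(A)=0 and |A|-r(A)=4: 10.

10


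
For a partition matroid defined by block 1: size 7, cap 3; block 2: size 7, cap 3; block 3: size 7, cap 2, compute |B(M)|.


A basis picks exactly ci elements from block i.
Number of bases = product of C(|Si|, ci).
= C(7,3) * C(7,3) * C(7,2)
= 35 * 35 * 21
= 25725.

25725


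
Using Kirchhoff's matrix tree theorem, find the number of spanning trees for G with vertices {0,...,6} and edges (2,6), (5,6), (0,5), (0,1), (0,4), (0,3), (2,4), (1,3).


By Kirchhoff's matrix tree theorem, the number of spanning trees equals
the determinant of any cofactor of the Laplacian matrix L.
G has 7 vertices and 8 edges.
Computing the (6 x 6) cofactor determinant gives 15.

15


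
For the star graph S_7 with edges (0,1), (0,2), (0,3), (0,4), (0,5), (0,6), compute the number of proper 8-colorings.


P(tree, k) = k * (k-1)^(6) for any tree on 7 vertices.
P(8) = 8 * 7^6 = 8 * 117649 = 941192.

941192


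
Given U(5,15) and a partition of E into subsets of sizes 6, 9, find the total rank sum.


r(Ai) = min(|Ai|, 5) for each part.
Sum = min(6,5) + min(9,5)
    = 5 + 5
    = 10.

10


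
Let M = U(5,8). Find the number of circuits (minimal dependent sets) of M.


In U(5,8), circuits are the (6)-element subsets.
Any set of 6 elements is dependent, and removing any one element gives
an independent set of size 5, so it is a minimal dependent set.
Number of circuits = C(8,6) = 28.

28


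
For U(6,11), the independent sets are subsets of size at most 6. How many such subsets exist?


Independent sets of U(6,11) are all subsets of size <= 6.
Count = (11 choose 0) + (11 choose 1) + (11 choose 2) + (11 choose 3) + (11 choose 4) + (11 choose 5) + (11 choose 6)
     = 1 + 11 + 55 + 165 + 330 + 462 + 462
     = 1486.

1486


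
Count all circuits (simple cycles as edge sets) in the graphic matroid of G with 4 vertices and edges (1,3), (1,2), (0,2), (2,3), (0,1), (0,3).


A circuit in a graphic matroid = edge set of a simple cycle.
G has 4 vertices and 6 edges.
Enumerating all minimal edge subsets forming cycles...
Total circuits found: 7.

7


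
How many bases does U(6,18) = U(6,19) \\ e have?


Deleting e from U(6,19) gives U(6,18) since n > r.
Bases of U(6,18) = C(18,6) = 18564.

18564


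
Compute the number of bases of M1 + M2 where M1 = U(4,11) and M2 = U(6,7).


Bases of a direct sum M1 + M2: |B| = |B(M1)| * |B(M2)|.
|B(U(4,11))| = C(11,4) = 330.
|B(U(6,7))| = C(7,6) = 7.
Total bases = 330 * 7 = 2310.

2310


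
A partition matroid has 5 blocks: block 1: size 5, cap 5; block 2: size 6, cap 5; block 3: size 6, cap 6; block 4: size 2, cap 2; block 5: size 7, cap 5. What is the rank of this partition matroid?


Rank of a partition matroid = sum of min(|Si|, ci) for each block.
= min(5,5) + min(6,5) + min(6,6) + min(2,2) + min(7,5)
= 5 + 5 + 6 + 2 + 5
= 23.

23


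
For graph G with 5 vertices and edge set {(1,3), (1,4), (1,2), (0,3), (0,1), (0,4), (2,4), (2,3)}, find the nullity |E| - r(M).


Cycle rank (nullity) = |E| - r(M) = |E| - (|V| - c).
|E| = 8, |V| = 5, c = 1.
Nullity = 8 - (5 - 1) = 8 - 4 = 4.

4


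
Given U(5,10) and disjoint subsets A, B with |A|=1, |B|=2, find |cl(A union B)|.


|A union B| = 1 + 2 = 3 (disjoint).
In U(5,10), cl(S) = S if |S| < 5, else cl(S) = E.
Since 3 < 5, cl(A union B) = A union B.
|cl(A union B)| = 3.

3


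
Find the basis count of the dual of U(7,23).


The dual of U(r,n) is U(n-r, n) = U(16,23).
Bases of U(16,23) are all (16)-element subsets.
|B(M*)| = (23 choose 16) = 245157.

245157


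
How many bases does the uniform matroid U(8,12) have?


Bases of U(8,12) are all 8-element subsets of the 12-element ground set.
Number of bases = C(12,8).
(12 choose 8) = 495.

495


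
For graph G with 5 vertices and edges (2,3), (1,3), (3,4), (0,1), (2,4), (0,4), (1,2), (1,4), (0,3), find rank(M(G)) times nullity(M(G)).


r(M) = |V| - c = 5 - 1 = 4.
nullity = |E| - r(M) = 9 - 4 = 5.
Product = 4 * 5 = 20.

20


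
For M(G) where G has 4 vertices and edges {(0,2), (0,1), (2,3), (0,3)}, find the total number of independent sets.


An independent set in a graphic matroid is an acyclic edge subset.
G has 4 vertices and 4 edges.
Enumerate all 2^4 = 16 subsets, checking for acyclicity.
Total independent sets = 14.

14


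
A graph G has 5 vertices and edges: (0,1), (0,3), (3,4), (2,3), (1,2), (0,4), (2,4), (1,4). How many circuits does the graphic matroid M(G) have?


A circuit in a graphic matroid = edge set of a simple cycle.
G has 5 vertices and 8 edges.
Enumerating all minimal edge subsets forming cycles...
Total circuits found: 13.

13


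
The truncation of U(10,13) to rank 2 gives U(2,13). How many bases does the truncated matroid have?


Truncating U(10,13) to rank 2 gives U(2,13).
Bases of U(2,13) are all 2-element subsets of 13 elements.
Number of bases = C(13,2) = 13! / (2! * 11!) = 78.

78


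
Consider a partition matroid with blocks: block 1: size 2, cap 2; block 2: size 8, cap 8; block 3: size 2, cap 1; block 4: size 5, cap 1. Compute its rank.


Rank of a partition matroid = sum of min(|Si|, ci) for each block.
= min(2,2) + min(8,8) + min(2,1) + min(5,1)
= 2 + 8 + 1 + 1
= 12.

12


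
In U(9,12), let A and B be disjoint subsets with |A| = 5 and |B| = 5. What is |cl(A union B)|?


|A union B| = 5 + 5 = 10 (disjoint).
In U(9,12), cl(S) = S if |S| < 9, else cl(S) = E.
Since 10 >= 9, cl(A union B) = E.
|cl(A union B)| = 12.

12


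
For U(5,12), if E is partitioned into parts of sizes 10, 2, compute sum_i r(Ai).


r(Ai) = min(|Ai|, 5) for each part.
Sum = min(10,5) + min(2,5)
    = 5 + 2
    = 7.

7


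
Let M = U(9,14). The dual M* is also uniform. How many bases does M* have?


The dual of U(r,n) is U(n-r, n) = U(5,14).
Bases of U(5,14) are all (5)-element subsets.
|B(M*)| = C(14,5) = 2002.

2002


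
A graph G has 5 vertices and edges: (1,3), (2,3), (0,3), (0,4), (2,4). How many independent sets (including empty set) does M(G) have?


An independent set in a graphic matroid is an acyclic edge subset.
G has 5 vertices and 5 edges.
Enumerate all 2^5 = 32 subsets, checking for acyclicity.
Total independent sets = 30.

30


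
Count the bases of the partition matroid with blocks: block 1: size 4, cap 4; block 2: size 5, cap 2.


A basis picks exactly ci elements from block i.
Number of bases = product of C(|Si|, ci).
= C(4,4) * C(5,2)
= 1 * 10
= 10.

10


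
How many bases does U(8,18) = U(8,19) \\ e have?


Deleting e from U(8,19) gives U(8,18) since n > r.
Bases of U(8,18) = C(18,8) = 18! / (8! * 10!) = 43758.

43758


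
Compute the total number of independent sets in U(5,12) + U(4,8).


For a direct sum, |I(M1+M2)| = |I(M1)| * |I(M2)|.
|I(U(5,12))| = sum C(12,k) for k=0..5 = 1586.
|I(U(4,8))| = sum C(8,k) for k=0..4 = 163.
Total = 1586 * 163 = 258518.

258518


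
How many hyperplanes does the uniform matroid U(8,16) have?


Hyperplanes of U(8,16) are flats of rank 7.
In a uniform matroid, these are exactly the (7)-element subsets.
Count = C(16,7) = 11440.

11440


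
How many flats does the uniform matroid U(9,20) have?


Flats of U(9,20): every subset of size < 9 is a flat, plus E itself.
Count = (20 choose 0) + (20 choose 1) + (20 choose 2) + (20 choose 3) + (20 choose 4) + (20 choose 5) + (20 choose 6) + (20 choose 7) + (20 choose 8) + 1
     = 1 + 20 + 190 + 1140 + 4845 + 15504 + 38760 + 77520 + 125970 + 1
     = 263951.

263951


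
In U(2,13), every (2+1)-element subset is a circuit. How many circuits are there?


In U(2,13), circuits are the (3)-element subsets.
Any set of 3 elements is dependent, and removing any one element gives
an independent set of size 2, so it is a minimal dependent set.
Number of circuits = C(13,3) = (13 * 12 * 11) / (1 * 2 * 3) = 286.

286


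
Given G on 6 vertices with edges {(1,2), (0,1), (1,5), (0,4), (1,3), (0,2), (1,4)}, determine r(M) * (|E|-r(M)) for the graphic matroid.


r(M) = |V| - c = 6 - 1 = 5.
nullity = |E| - r(M) = 7 - 5 = 2.
Product = 5 * 2 = 10.

10


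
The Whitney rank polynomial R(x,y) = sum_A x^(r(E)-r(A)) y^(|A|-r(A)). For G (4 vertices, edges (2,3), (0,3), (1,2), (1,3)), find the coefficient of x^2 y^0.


R(x,y) = sum over A in 2^E of x^(r(E)-r(A)) * y^(|A|-r(A)).
G has 4 vertices, 4 edges. r(E) = 3.
Enumerate all 2^4 = 16 subsets.
Count subsets with r(E)-r(A)=2 and |A|-r(A)=0: 4.

4


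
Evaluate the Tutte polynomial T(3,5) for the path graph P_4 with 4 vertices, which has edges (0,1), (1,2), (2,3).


A path on 4 vertices is a tree with 3 edges.
T(x,y) = x^(3) for any tree.
T(3,5) = 3^3 = 27.

27


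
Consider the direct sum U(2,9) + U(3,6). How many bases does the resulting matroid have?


Bases of a direct sum M1 + M2: |B| = |B(M1)| * |B(M2)|.
|B(U(2,9))| = C(9,2) = 36.
|B(U(3,6))| = C(6,3) = 20.
Total bases = 36 * 20 = 720.

720


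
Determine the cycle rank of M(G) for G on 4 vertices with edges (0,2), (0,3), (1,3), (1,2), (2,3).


Cycle rank (nullity) = |E| - r(M) = |E| - (|V| - c).
|E| = 5, |V| = 4, c = 1.
Nullity = 5 - (4 - 1) = 5 - 3 = 2.

2


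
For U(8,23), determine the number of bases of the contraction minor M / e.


Contracting e from U(8,23) gives U(7,22).
Bases of U(7,22) = C(22,7) = 170544.

170544


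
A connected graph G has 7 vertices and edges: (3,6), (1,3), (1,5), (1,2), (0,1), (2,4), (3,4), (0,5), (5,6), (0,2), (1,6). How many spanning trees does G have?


By Kirchhoff's matrix tree theorem, the number of spanning trees equals
the determinant of any cofactor of the Laplacian matrix L.
G has 7 vertices and 11 edges.
Computing the (6 x 6) cofactor determinant gives 176.

176


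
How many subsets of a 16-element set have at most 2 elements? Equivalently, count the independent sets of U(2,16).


Independent sets of U(2,16) are all subsets of size <= 2.
Count = C(16,0) + C(16,1) + C(16,2)
     = 1 + 16 + 120
     = 137.

137


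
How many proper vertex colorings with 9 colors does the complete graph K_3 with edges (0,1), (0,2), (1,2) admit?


P(K_3, k) = k(k-1)(k-2)...(k-2).
P(9) = (9) * (8) * (7) = 504.

504


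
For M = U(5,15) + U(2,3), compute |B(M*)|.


(M1+M2)* = M1* + M2*.
M1* = U(10,15), bases: C(15,10) = 3003.
M2* = U(1,3), bases: C(3,1) = 3.
|B(M*)| = 3003 * 3 = 9009.

9009


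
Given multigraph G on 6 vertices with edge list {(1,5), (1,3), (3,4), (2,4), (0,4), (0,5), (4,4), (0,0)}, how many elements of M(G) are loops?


In a graphic matroid, a loop is a self-loop edge (u,u) with rank 0.
Examining all 8 edges for self-loops...
Self-loops found: (4,4), (0,0)
Number of loops = 2.

2


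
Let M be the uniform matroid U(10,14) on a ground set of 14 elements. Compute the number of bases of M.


Bases of U(10,14) are all 10-element subsets of the 14-element ground set.
Number of bases = C(14,10).
C(14,10) = 14! / (10! * 4!) = 1001.

1001


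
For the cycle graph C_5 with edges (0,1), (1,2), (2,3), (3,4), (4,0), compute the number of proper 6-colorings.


P(C_5, k) = (k-1)^5 + (-1)^5*(k-1).
P(6) = (5)^5 - 5
= 3125 - 5 = 3120.

3120


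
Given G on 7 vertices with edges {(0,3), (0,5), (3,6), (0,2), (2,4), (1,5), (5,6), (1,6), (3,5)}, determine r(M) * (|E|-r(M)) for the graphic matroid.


r(M) = |V| - c = 7 - 1 = 6.
nullity = |E| - r(M) = 9 - 6 = 3.
Product = 6 * 3 = 18.

18


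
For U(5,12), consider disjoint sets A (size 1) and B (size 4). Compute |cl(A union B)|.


|A union B| = 1 + 4 = 5 (disjoint).
In U(5,12), cl(S) = S if |S| < 5, else cl(S) = E.
Since 5 >= 5, cl(A union B) = E.
|cl(A union B)| = 12.

12


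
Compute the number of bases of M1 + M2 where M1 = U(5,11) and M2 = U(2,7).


Bases of a direct sum M1 + M2: |B| = |B(M1)| * |B(M2)|.
|B(U(5,11))| = C(11,5) = 462.
|B(U(2,7))| = C(7,2) = 21.
Total bases = 462 * 21 = 9702.

9702


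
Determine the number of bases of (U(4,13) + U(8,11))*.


(M1+M2)* = M1* + M2*.
M1* = U(9,13), bases: C(13,9) = 715.
M2* = U(3,11), bases: C(11,3) = 165.
|B(M*)| = 715 * 165 = 117975.

117975


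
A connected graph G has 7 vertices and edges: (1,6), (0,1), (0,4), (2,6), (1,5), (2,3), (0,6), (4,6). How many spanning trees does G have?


By Kirchhoff's matrix tree theorem, the number of spanning trees equals
the determinant of any cofactor of the Laplacian matrix L.
G has 7 vertices and 8 edges.
Computing the (6 x 6) cofactor determinant gives 8.

8


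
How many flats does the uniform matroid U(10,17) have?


Flats of U(10,17): every subset of size < 10 is a flat, plus E itself.
Count = C(17,0) + C(17,1) + C(17,2) + C(17,3) + C(17,4) + C(17,5) + C(17,6) + C(17,7) + C(17,8) + C(17,9) + 1
     = 1 + 17 + 136 + 680 + 2380 + 6188 + 12376 + 19448 + 24310 + 24310 + 1
     = 89847.

89847


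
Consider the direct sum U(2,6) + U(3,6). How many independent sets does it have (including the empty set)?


For a direct sum, |I(M1+M2)| = |I(M1)| * |I(M2)|.
|I(U(2,6))| = sum C(6,k) for k=0..2 = 22.
|I(U(3,6))| = sum C(6,k) for k=0..3 = 42.
Total = 22 * 42 = 924.

924


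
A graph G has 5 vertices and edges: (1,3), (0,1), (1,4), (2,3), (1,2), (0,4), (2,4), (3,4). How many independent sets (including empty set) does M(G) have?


An independent set in a graphic matroid is an acyclic edge subset.
G has 5 vertices and 8 edges.
Enumerate all 2^8 = 256 subsets, checking for acyclicity.
Total independent sets = 128.

128


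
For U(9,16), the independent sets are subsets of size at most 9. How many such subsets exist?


Independent sets of U(9,16) are all subsets of size <= 9.
Count = (16 choose 0) + (16 choose 1) + (16 choose 2) + (16 choose 3) + (16 choose 4) + (16 choose 5) + (16 choose 6) + (16 choose 7) + (16 choose 8) + (16 choose 9)
     = 1 + 16 + 120 + 560 + 1820 + 4368 + 8008 + 11440 + 12870 + 11440
     = 50643.

50643


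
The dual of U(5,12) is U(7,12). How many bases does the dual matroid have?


The dual of U(r,n) is U(n-r, n) = U(7,12).
Bases of U(7,12) are all (7)-element subsets.
|B(M*)| = C(12,7) = 792.

792


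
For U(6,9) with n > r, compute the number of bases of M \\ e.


Deleting e from U(6,9) gives U(6,8) since n > r.
Bases of U(6,8) = C(8,6) = 28.

28


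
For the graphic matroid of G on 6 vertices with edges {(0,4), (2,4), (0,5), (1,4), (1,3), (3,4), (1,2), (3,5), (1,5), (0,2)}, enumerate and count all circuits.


A circuit in a graphic matroid = edge set of a simple cycle.
G has 6 vertices and 10 edges.
Enumerating all minimal edge subsets forming cycles...
Total circuits found: 23.

23


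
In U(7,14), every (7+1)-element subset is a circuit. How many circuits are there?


In U(7,14), circuits are the (8)-element subsets.
Any set of 8 elements is dependent, and removing any one element gives
an independent set of size 7, so it is a minimal dependent set.
Number of circuits = C(14,8) = 3003.

3003


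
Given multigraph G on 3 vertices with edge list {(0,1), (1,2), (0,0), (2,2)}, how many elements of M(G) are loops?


In a graphic matroid, a loop is a self-loop edge (u,u) with rank 0.
Examining all 4 edges for self-loops...
Self-loops found: (0,0), (2,2)
Number of loops = 2.

2


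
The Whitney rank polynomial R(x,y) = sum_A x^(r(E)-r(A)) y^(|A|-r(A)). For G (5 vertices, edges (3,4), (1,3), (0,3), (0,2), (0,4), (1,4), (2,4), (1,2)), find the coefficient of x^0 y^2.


R(x,y) = sum over A in 2^E of x^(r(E)-r(A)) * y^(|A|-r(A)).
G has 5 vertices, 8 edges. r(E) = 4.
Enumerate all 2^8 = 256 subsets.
Count subsets with r(E)-r(A)=0 and |A|-r(A)=2: 28.

28


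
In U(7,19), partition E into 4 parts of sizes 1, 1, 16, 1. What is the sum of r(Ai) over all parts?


r(Ai) = min(|Ai|, 7) for each part.
Sum = min(1,7) + min(1,7) + min(16,7) + min(1,7)
    = 1 + 1 + 7 + 1
    = 10.

10


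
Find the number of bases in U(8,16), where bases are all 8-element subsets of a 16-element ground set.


Bases of U(8,16) are all 8-element subsets of the 16-element ground set.
Number of bases = C(16,8).
C(16,8) = 16! / (8! * 8!) = 12870.

12870


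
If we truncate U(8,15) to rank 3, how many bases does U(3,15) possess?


Truncating U(8,15) to rank 3 gives U(3,15).
Bases of U(3,15) are all 3-element subsets of 15 elements.
Number of bases = C(15,3) = (15 * 14 * 13) / (1 * 2 * 3) = 455.

455


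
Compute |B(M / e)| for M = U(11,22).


Contracting e from U(11,22) gives U(10,21).
Bases of U(10,21) = C(21,10) = 352716.

352716


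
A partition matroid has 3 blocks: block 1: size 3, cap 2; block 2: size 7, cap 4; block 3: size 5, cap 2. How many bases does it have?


A basis picks exactly ci elements from block i.
Number of bases = product of C(|Si|, ci).
= C(3,2) * C(7,4) * C(5,2)
= 3 * 35 * 10
= 1050.

1050


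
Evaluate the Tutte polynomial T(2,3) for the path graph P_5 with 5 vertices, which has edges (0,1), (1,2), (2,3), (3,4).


A path on 5 vertices is a tree with 4 edges.
T(x,y) = x^(4) for any tree.
T(2,3) = 2^4 = 16.

16


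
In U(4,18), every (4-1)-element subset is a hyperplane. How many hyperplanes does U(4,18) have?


Hyperplanes of U(4,18) are flats of rank 3.
In a uniform matroid, these are exactly the (3)-element subsets.
Count = C(18,3) = 18! / (3! * 15!) = 816.

816


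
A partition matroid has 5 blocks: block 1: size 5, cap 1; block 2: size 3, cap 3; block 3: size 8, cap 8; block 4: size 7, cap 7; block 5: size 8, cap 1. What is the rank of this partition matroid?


Rank of a partition matroid = sum of min(|Si|, ci) for each block.
= min(5,1) + min(3,3) + min(8,8) + min(7,7) + min(8,1)
= 1 + 3 + 8 + 7 + 1
= 20.

20


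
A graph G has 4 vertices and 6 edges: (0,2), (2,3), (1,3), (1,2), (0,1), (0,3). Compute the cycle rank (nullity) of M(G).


Cycle rank (nullity) = |E| - r(M) = |E| - (|V| - c).
|E| = 6, |V| = 4, c = 1.
Nullity = 6 - (4 - 1) = 6 - 3 = 3.

3


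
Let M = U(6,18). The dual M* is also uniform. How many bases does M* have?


The dual of U(r,n) is U(n-r, n) = U(12,18).
Bases of U(12,18) are all (12)-element subsets.
|B(M*)| = C(18,12) = 18564.

18564


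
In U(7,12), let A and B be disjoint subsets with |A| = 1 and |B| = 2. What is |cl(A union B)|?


|A union B| = 1 + 2 = 3 (disjoint).
In U(7,12), cl(S) = S if |S| < 7, else cl(S) = E.
Since 3 < 7, cl(A union B) = A union B.
|cl(A union B)| = 3.

3


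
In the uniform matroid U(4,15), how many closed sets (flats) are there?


Flats of U(4,15): every subset of size < 4 is a flat, plus E itself.
Count = (15 choose 0) + (15 choose 1) + (15 choose 2) + (15 choose 3) + 1
     = 1 + 15 + 105 + 455 + 1
     = 577.

577


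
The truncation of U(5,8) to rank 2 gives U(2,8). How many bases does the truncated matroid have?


Truncating U(5,8) to rank 2 gives U(2,8).
Bases of U(2,8) are all 2-element subsets of 8 elements.
Number of bases = (8 choose 2) = 28.

28


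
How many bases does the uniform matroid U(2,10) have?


Bases of U(2,10) are all 2-element subsets of the 10-element ground set.
Number of bases = C(10,2).
(10 choose 2) = 45.

45


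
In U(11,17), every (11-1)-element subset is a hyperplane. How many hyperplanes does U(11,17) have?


Hyperplanes of U(11,17) are flats of rank 10.
In a uniform matroid, these are exactly the (10)-element subsets.
Count = C(17,10) = 19448.

19448


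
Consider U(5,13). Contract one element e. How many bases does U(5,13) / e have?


Contracting e from U(5,13) gives U(4,12).
Bases of U(4,12) = C(12,4) = 12! / (4! * 8!) = 495.

495


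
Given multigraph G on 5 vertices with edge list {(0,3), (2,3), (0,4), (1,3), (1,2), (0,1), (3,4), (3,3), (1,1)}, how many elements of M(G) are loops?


In a graphic matroid, a loop is a self-loop edge (u,u) with rank 0.
Examining all 9 edges for self-loops...
Self-loops found: (3,3), (1,1)
Number of loops = 2.

2


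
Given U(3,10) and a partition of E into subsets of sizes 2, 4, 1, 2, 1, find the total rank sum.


r(Ai) = min(|Ai|, 3) for each part.
Sum = min(2,3) + min(4,3) + min(1,3) + min(2,3) + min(1,3)
    = 2 + 3 + 1 + 2 + 1
    = 9.

9


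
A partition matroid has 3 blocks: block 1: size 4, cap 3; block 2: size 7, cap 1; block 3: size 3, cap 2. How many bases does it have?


A basis picks exactly ci elements from block i.
Number of bases = product of C(|Si|, ci).
= C(4,3) * C(7,1) * C(3,2)
= 4 * 7 * 3
= 84.

84


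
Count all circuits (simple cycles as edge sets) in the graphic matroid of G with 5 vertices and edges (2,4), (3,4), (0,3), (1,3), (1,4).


A circuit in a graphic matroid = edge set of a simple cycle.
G has 5 vertices and 5 edges.
Enumerating all minimal edge subsets forming cycles...
Total circuits found: 1.

1


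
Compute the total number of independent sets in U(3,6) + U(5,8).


For a direct sum, |I(M1+M2)| = |I(M1)| * |I(M2)|.
|I(U(3,6))| = sum C(6,k) for k=0..3 = 42.
|I(U(5,8))| = sum C(8,k) for k=0..5 = 219.
Total = 42 * 219 = 9198.

9198


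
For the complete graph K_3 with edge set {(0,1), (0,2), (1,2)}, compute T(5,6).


T(K_3; x,y) = x^2 + x + y.
T(5,6) = 25 + 5 + 6 = 36.

36


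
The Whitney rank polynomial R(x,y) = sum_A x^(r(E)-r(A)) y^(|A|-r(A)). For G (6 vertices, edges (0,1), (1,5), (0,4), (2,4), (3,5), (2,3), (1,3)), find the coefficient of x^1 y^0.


R(x,y) = sum over A in 2^E of x^(r(E)-r(A)) * y^(|A|-r(A)).
G has 6 vertices, 7 edges. r(E) = 5.
Enumerate all 2^7 = 128 subsets.
Count subsets with r(E)-r(A)=1 and |A|-r(A)=0: 31.

31


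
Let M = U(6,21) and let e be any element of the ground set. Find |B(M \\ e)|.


Deleting e from U(6,21) gives U(6,20) since n > r.
Bases of U(6,20) = (20 choose 6) = 38760.

38760


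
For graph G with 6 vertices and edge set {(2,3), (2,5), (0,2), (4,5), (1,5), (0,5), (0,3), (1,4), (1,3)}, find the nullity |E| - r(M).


Cycle rank (nullity) = |E| - r(M) = |E| - (|V| - c).
|E| = 9, |V| = 6, c = 1.
Nullity = 9 - (6 - 1) = 9 - 5 = 4.

4
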